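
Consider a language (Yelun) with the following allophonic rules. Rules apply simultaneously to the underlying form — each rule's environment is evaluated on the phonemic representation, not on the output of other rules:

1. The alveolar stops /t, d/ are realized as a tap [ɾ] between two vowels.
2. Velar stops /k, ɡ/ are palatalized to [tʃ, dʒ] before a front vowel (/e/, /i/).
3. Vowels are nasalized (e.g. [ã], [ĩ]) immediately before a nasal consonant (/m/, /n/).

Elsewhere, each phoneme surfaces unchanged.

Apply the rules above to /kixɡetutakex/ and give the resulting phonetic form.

/k/ — word-initial, before a front vowel — surfaces as [tʃ] (rule 2).
/i/ (between /k/ and /x/) is in the target of rule 3 but the environment (before a nasal consonant) is not met → [i].
/x/ stays [x].
/ɡ/ (between /x/ and /e/) occurs before a front vowel → [dʒ] by rule 2.
/e/ (between /ɡ/ and /t/) is in the target of rule 3 but the environment (before a nasal consonant) is not met → [e].
/t/ (between /e/ and /u/) occurs between two vowels → [ɾ] by rule 1.
/u/ (between /t/ and /t/): rule 3 targets it, but not before a nasal consonant → unchanged [u].
Rule 1 applies to /t/ (between /u/ and /a/: between two vowels) → [ɾ].
/a/ — between /t/ and /k/; rule 3 does not apply here → [a].
Rule 2 applies to /k/ (between /a/ and /e/: before a front vowel) → [tʃ].
/e/ — between /k/ and /x/; rule 3 does not apply here → [e].
/x/ (word-final): no rule targets it → [x].

[tʃixdʒeɾuɾatʃex]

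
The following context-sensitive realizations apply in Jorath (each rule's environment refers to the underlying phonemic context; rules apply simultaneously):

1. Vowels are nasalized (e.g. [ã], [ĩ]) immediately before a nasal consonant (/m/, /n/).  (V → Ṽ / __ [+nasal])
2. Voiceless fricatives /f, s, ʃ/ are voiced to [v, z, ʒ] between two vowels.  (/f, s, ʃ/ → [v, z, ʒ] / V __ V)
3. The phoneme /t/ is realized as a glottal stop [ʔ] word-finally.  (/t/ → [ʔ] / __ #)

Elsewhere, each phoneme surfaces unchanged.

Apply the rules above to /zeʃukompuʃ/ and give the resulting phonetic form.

[zeʒukõmpuʃ]

/e/ (between /z/ and /ʃ/): rule 1 targets it, but not before a nasal consonant → unchanged [e].
/ʃ/ meets the environment for rule 2 (between two vowels) → [ʒ].
/u/ (between /ʃ/ and /k/): rule 1 targets it, but not before a nasal consonant → unchanged [u].
/o/ (between /k/ and /m/): before a nasal consonant, so rule 1 applies → [õ].
/u/ (between /p/ and /ʃ/) fails the environment for rule 1, so it stays [u].
/ʃ/ (word-final) fails the environment for rule 2, so it stays [ʃ].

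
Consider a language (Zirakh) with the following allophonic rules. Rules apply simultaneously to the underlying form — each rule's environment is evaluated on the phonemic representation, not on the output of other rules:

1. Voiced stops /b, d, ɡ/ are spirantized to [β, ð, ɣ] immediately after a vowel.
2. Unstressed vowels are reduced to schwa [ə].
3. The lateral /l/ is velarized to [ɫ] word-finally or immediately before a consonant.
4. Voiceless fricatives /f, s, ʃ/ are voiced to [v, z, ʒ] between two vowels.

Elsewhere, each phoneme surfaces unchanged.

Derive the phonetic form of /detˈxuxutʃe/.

/d/ — word-initial; rule 1 does not apply here → [d].
/e/ (between /d/ and /t/): in an unstressed syllable, so rule 2 applies → [ə].
/t/ (between /e/ and /x/) is unaffected → [t].
/x/ (between /t/ and /u/): no rule targets it → [x].
/u/ (between /x/ and /x/): rule 2 targets it, but not in an unstressed syllable → unchanged [u].
/x/ stays [x].
Rule 2 applies to /u/ (between /x/ and /t/: in an unstressed syllable) → [ə].
/t/ stays [t].
/ʃ/ — between /t/ and /e/; rule 4 does not apply here → [ʃ].
/e/ meets the environment for rule 2 (in an unstressed syllable) → [ə].

[dətˈxuxətʃə]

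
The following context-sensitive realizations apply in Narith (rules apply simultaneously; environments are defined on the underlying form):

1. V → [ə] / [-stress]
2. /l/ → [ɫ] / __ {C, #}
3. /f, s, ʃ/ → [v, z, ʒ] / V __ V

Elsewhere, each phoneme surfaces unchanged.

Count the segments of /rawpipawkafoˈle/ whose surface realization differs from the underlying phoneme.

Segments that undergo a rule: /a/ → [ə] (rule 1); /i/ → [ə] (rule 1); /a/ → [ə] (rule 1); /a/ → [ə] (rule 1); /f/ → [v] (rule 3); /o/ → [ə] (rule 1).
All other segments surface unchanged.

6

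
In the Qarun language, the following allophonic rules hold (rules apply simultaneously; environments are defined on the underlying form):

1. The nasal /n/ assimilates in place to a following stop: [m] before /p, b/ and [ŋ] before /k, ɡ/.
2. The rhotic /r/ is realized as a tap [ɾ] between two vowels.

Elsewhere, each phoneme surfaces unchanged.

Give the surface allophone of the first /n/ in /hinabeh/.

[n]

/n/ (between /i/ and /a/) is in the target of rule 1 but the environment (before a labial or velar stop) is not met → [n].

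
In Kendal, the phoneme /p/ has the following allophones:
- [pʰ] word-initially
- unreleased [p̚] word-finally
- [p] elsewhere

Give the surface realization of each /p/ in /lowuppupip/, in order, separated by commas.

[p], [p], [p], [p̚]

Occurrence 1 (position 5): no conditioning environment matches → elsewhere allophone [p].
Occurrence 2 (position 6): no conditioning environment matches → elsewhere allophone [p].
Occurrence 3 (position 8): no conditioning environment matches → elsewhere allophone [p].
Occurrence 4 (position 10): word-finally → [p̚].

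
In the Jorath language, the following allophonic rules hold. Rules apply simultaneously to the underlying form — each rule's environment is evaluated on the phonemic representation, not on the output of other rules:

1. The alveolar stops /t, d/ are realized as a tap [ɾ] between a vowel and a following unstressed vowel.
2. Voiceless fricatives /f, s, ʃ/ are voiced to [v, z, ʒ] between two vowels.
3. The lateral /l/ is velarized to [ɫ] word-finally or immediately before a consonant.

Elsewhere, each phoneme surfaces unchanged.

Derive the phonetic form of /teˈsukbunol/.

[teˈzukbunoɫ]

/t/ (word-initial): rule 1 targets it, but not between a vowel and a following unstressed vowel → unchanged [t].
/e/ — not in any rule's target class → [e].
Rule 2 applies to /s/ (between /e/ and /u/: between two vowels) → [z].
/u/ — not in any rule's target class → [u].
/k/ — not in any rule's target class → [k].
/b/ — not in any rule's target class → [b].
/u/ — not in any rule's target class → [u].
/n/ — not in any rule's target class → [n].
/o/ stays [o].
/l/ (word-final): word-finally or immediately before a consonant, so rule 3 applies → [ɫ].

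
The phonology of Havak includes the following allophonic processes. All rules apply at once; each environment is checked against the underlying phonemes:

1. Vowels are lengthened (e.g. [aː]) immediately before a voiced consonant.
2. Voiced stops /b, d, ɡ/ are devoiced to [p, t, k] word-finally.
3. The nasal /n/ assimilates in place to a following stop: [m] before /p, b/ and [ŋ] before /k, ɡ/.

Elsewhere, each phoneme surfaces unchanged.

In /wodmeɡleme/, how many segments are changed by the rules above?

Segments that undergo a rule: /o/ → [oː] (rule 1); /e/ → [eː] (rule 1); /e/ → [eː] (rule 1).
All other segments surface unchanged.

3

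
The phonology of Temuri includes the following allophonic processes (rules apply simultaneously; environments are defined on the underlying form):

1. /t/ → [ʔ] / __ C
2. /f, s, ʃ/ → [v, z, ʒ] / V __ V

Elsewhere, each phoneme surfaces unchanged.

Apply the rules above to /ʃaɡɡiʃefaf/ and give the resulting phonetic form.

[ʃaɡɡiʒevaf]

/ʃ/ (word-initial) is in the target of rule 2 but the environment (between two vowels) is not met → [ʃ].
/a/ (between /ʃ/ and /ɡ/): no rule targets it → [a].
/ɡ/ (between /a/ and /ɡ/): no rule targets it → [ɡ].
/ɡ/ (between /ɡ/ and /i/) is unaffected → [ɡ].
/i/ (between /ɡ/ and /ʃ/) is unaffected → [i].
Rule 2 applies to /ʃ/ (between /i/ and /e/: between two vowels) → [ʒ].
/e/ (between /ʃ/ and /f/) is unaffected → [e].
Rule 2 applies to /f/ (between /e/ and /a/: between two vowels) → [v].
/a/ (between /f/ and /f/) is unaffected → [a].
/f/ — word-final; rule 2 does not apply here → [f].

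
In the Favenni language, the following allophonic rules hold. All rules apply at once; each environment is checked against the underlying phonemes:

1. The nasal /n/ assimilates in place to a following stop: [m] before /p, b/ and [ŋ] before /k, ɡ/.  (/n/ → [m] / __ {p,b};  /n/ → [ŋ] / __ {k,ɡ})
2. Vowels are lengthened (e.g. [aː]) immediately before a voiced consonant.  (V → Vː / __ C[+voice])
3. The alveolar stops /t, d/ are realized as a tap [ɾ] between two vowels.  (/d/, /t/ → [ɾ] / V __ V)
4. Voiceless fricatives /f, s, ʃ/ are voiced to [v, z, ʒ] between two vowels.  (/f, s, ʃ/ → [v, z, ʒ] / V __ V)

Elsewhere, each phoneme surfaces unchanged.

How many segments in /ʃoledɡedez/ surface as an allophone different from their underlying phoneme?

5

Segments that undergo a rule: /o/ → [oː] (rule 2); /e/ → [eː] (rule 2); /e/ → [eː] (rule 2); /d/ → [ɾ] (rule 3); /e/ → [eː] (rule 2).
All other segments surface unchanged.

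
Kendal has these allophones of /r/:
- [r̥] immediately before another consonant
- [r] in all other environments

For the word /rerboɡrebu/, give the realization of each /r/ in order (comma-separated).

Occurrence 1 (position 1): no conditioning environment matches → elsewhere allophone [r].
Occurrence 2 (position 3): immediately before another consonant → [r̥].
Occurrence 3 (position 7): no conditioning environment matches → elsewhere allophone [r].

[r], [r̥], [r]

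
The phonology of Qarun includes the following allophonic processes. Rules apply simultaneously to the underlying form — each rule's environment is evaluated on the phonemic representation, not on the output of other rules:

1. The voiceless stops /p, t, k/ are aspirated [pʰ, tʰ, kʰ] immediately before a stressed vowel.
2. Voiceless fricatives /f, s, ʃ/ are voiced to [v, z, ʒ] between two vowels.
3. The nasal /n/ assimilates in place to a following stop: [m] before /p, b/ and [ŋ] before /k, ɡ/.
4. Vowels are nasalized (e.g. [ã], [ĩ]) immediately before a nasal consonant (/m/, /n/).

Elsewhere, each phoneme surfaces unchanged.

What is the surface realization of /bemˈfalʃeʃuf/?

[bẽmˈfalʃeʒuf]

Rule 4 applies to /e/ (between /b/ and /m/: before a nasal consonant) → [ẽ].
/f/ (between /m/ and /a/): rule 2 targets it, but not between two vowels → unchanged [f].
/a/ (between /f/ and /l/): rule 4 targets it, but not before a nasal consonant → unchanged [a].
/ʃ/ (between /l/ and /e/): rule 2 targets it, but not between two vowels → unchanged [ʃ].
/e/ (between /ʃ/ and /ʃ/) is in the target of rule 4 but the environment (before a nasal consonant) is not met → [e].
/ʃ/ — between /e/ and /u/, between two vowels — surfaces as [ʒ] (rule 2).
/u/ (between /ʃ/ and /f/) is in the target of rule 4 but the environment (before a nasal consonant) is not met → [u].
/f/ (word-final): rule 2 targets it, but not between two vowels → unchanged [f].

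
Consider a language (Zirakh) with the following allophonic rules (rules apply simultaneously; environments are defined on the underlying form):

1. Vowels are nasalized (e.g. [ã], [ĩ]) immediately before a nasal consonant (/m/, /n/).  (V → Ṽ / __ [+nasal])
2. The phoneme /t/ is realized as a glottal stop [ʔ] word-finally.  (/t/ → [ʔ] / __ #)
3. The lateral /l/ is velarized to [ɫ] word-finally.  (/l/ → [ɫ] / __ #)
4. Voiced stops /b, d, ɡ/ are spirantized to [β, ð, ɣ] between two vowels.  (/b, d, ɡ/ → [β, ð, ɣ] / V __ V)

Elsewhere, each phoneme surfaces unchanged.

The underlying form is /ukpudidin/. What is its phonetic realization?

/u/ (word-initial): rule 1 targets it, but not before a nasal consonant → unchanged [u].
/k/ — not in any rule's target class → [k].
/p/ (between /k/ and /u/) is unaffected → [p].
/u/ (between /p/ and /d/): rule 1 targets it, but not before a nasal consonant → unchanged [u].
/d/ (between /u/ and /i/) occurs between two vowels → [ð] by rule 4.
/i/ — between /d/ and /d/; rule 1 does not apply here → [i].
Rule 4 applies to /d/ (between /i/ and /i/: between two vowels) → [ð].
Rule 1 applies to /i/ (between /d/ and /n/: before a nasal consonant) → [ĩ].
/n/ stays [n].

[ukpuðiðĩn]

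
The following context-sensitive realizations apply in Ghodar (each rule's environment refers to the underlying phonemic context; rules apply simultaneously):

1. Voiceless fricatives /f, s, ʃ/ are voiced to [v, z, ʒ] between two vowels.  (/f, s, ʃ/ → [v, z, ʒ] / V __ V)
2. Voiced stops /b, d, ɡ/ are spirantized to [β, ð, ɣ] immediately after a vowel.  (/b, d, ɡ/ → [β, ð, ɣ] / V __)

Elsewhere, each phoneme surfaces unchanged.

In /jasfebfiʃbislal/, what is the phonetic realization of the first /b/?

/b/ (between /e/ and /f/): immediately after a vowel, so rule 2 applies → [β].

[β]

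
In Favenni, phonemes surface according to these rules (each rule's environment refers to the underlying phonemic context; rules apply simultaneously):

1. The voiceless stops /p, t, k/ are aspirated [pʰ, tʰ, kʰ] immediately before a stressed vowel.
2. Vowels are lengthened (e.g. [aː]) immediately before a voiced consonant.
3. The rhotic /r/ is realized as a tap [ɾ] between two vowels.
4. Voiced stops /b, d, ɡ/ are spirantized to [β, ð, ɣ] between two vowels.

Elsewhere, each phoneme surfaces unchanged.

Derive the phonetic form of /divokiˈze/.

[diːvokiːˈze]

/d/ (word-initial) is in the target of rule 4 but the environment (between two vowels) is not met → [d].
/i/ (between /d/ and /v/) occurs before a voiced consonant → [iː] by rule 2.
/o/ (between /v/ and /k/) is in the target of rule 2 but the environment (before a voiced consonant) is not met → [o].
/k/ (between /o/ and /i/): rule 1 targets it, but not immediately before a stressed vowel → unchanged [k].
Rule 2 applies to /i/ (between /k/ and /z/: before a voiced consonant) → [iː].
/e/ — word-final; rule 2 does not apply here → [e].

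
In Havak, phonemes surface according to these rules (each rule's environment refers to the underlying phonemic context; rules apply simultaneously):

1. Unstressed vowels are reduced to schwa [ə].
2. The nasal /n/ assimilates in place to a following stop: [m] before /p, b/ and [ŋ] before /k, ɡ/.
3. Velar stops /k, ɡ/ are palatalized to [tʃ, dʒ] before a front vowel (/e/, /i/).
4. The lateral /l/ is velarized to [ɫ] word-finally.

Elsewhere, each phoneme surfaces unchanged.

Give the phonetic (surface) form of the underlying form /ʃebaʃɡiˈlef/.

[ʃəbəʃdʒəˈlef]

/e/ — between /ʃ/ and /b/, in an unstressed syllable — surfaces as [ə] (rule 1).
/a/ (between /b/ and /ʃ/): in an unstressed syllable, so rule 1 applies → [ə].
/ɡ/ (between /ʃ/ and /i/): before a front vowel, so rule 3 applies → [dʒ].
/i/ — between /ɡ/ and /l/, in an unstressed syllable — surfaces as [ə] (rule 1).
/l/ (between /i/ and /e/) is in the target of rule 4 but the environment (word-finally) is not met → [l].
/e/ — between /l/ and /f/; rule 1 does not apply here → [e].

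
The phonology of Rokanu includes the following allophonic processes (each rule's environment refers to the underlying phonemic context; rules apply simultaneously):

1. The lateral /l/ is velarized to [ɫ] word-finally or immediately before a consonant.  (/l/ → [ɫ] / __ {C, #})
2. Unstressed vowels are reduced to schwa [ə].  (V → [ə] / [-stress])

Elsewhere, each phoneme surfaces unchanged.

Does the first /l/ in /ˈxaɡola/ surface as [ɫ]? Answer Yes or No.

No

/l/ (between /o/ and /a/) is in the target of rule 1 but the environment (word-finally or immediately before a consonant) is not met → [l].
The actual realization is [l], not [ɫ].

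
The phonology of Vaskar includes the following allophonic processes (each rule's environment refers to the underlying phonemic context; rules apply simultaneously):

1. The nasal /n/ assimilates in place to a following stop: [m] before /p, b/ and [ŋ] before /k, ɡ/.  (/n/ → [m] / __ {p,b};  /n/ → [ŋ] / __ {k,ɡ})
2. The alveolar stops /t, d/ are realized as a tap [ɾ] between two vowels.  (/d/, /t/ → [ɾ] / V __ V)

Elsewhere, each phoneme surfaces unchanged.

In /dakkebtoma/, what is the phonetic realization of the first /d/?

[d]

/d/ (word-initial): rule 2 targets it, but not between two vowels → unchanged [d].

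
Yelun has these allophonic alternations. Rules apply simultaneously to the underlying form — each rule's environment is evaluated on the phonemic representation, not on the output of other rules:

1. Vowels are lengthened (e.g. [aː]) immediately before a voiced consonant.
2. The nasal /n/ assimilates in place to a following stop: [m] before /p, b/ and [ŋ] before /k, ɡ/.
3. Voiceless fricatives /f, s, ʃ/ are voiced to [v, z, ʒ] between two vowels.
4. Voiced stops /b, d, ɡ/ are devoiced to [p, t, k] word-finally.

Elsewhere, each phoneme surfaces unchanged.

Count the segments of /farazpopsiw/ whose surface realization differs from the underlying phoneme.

3

Segments that undergo a rule: /a/ → [aː] (rule 1); /a/ → [aː] (rule 1); /i/ → [iː] (rule 1).
All other segments surface unchanged.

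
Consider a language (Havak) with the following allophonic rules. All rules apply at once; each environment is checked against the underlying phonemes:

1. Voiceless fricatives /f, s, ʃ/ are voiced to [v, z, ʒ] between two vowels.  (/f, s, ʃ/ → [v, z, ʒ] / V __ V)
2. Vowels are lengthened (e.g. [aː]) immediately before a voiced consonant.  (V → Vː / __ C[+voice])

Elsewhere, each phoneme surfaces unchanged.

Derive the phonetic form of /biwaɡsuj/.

[biːwaːɡsuːj]

/b/ (word-initial): no rule targets it → [b].
/i/ meets the environment for rule 2 (before a voiced consonant) → [iː].
/w/ (between /i/ and /a/): no rule targets it → [w].
Rule 2 applies to /a/ (between /w/ and /ɡ/: before a voiced consonant) → [aː].
/ɡ/ stays [ɡ].
/s/ (between /ɡ/ and /u/): rule 1 targets it, but not between two vowels → unchanged [s].
/u/ (between /s/ and /j/) occurs before a voiced consonant → [uː] by rule 2.
/j/ (word-final) is unaffected → [j].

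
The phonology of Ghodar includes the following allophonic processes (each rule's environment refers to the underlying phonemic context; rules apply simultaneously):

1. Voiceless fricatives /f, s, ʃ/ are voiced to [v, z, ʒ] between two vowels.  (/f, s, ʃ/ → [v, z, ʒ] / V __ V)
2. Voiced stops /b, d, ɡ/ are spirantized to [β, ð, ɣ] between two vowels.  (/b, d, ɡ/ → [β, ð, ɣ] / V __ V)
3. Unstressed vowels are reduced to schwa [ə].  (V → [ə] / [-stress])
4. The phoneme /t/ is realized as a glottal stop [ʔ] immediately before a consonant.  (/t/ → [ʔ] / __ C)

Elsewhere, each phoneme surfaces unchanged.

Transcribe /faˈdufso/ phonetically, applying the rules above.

[fəˈðufsə]

/f/ (word-initial) fails the environment for rule 1, so it stays [f].
/a/ (between /f/ and /d/) occurs in an unstressed syllable → [ə] by rule 3.
/d/ (between /a/ and /u/) occurs between two vowels → [ð] by rule 2.
/u/ (between /d/ and /f/): rule 3 targets it, but not in an unstressed syllable → unchanged [u].
/f/ (between /u/ and /s/) is in the target of rule 1 but the environment (between two vowels) is not met → [f].
/s/ — between /f/ and /o/; rule 1 does not apply here → [s].
/o/ (word-final) occurs in an unstressed syllable → [ə] by rule 3.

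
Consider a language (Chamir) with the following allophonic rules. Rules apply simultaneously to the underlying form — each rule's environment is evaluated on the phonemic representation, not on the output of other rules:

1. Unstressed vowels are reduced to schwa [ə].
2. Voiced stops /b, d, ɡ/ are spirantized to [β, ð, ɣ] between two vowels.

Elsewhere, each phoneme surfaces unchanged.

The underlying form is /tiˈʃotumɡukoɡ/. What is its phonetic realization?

[təˈʃotəmɡəkəɡ]

/i/ (between /t/ and /ʃ/) occurs in an unstressed syllable → [ə] by rule 1.
/o/ (between /ʃ/ and /t/) is in the target of rule 1 but the environment (in an unstressed syllable) is not met → [o].
Rule 1 applies to /u/ (between /t/ and /m/: in an unstressed syllable) → [ə].
/ɡ/ (between /m/ and /u/) is in the target of rule 2 but the environment (between two vowels) is not met → [ɡ].
/u/ — between /ɡ/ and /k/, in an unstressed syllable — surfaces as [ə] (rule 1).
/o/ (between /k/ and /ɡ/) occurs in an unstressed syllable → [ə] by rule 1.
/ɡ/ (word-final) is in the target of rule 2 but the environment (between two vowels) is not met → [ɡ].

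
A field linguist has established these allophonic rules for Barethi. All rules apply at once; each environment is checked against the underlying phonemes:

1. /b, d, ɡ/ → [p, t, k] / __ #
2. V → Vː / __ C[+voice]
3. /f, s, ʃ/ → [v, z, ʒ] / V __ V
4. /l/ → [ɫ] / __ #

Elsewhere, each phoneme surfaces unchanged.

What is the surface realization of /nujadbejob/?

[nuːjaːdbeːjoːp]

/n/ (word-initial): no rule targets it → [n].
/u/ — between /n/ and /j/, before a voiced consonant — surfaces as [uː] (rule 2).
/j/ (between /u/ and /a/): no rule targets it → [j].
/a/ (between /j/ and /d/): before a voiced consonant, so rule 2 applies → [aː].
/d/ (between /a/ and /b/) is in the target of rule 1 but the environment (word-finally) is not met → [d].
/b/ (between /d/ and /e/) fails the environment for rule 1, so it stays [b].
/e/ meets the environment for rule 2 (before a voiced consonant) → [eː].
/j/ (between /e/ and /o/) is unaffected → [j].
/o/ (between /j/ and /b/) occurs before a voiced consonant → [oː] by rule 2.
/b/ (word-final): word-finally, so rule 1 applies → [p].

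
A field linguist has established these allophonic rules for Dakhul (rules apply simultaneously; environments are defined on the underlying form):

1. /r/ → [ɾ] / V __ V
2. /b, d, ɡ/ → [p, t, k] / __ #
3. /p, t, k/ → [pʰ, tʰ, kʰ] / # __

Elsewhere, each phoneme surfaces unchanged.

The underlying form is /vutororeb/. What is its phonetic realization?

/t/ (between /u/ and /o/) is in the target of rule 3 but the environment (word-initially) is not met → [t].
Rule 1 applies to /r/ (between /o/ and /o/: between two vowels) → [ɾ].
/r/ (between /o/ and /e/) occurs between two vowels → [ɾ] by rule 1.
Rule 2 applies to /b/ (word-final: word-finally) → [p].

[vutoɾoɾep]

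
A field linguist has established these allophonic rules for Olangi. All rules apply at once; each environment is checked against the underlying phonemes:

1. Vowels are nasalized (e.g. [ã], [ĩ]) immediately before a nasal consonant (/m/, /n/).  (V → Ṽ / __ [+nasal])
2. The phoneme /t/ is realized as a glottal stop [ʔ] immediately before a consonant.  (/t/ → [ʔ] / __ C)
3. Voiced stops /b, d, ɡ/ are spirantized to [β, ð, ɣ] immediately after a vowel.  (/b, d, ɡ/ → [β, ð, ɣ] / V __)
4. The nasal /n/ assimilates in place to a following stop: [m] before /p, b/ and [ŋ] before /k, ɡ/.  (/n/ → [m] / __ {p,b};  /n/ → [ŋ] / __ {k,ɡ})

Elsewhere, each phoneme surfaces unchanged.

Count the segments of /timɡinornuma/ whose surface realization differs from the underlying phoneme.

Segments that undergo a rule: /i/ → [ĩ] (rule 1); /i/ → [ĩ] (rule 1); /u/ → [ũ] (rule 1).
All other segments surface unchanged.

3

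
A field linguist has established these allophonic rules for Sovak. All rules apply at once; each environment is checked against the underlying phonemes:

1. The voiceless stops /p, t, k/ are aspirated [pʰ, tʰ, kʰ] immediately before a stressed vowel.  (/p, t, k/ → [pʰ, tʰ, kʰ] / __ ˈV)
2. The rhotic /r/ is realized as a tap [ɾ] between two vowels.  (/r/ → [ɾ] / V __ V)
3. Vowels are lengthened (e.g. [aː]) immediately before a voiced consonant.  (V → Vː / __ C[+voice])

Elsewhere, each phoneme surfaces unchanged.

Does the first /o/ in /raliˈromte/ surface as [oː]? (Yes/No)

Yes

/o/ (between /r/ and /m/) occurs before a voiced consonant → [oː] by rule 3.
The actual realization is [oː], which matches [oː].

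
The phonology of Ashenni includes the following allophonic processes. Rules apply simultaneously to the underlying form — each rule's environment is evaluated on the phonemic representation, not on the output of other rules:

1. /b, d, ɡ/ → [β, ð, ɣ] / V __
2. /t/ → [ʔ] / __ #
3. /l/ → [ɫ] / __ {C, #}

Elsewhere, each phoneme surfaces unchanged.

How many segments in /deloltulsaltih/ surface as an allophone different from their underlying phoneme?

Segments that undergo a rule: /l/ → [ɫ] (rule 3); /l/ → [ɫ] (rule 3); /l/ → [ɫ] (rule 3).
All other segments surface unchanged.

3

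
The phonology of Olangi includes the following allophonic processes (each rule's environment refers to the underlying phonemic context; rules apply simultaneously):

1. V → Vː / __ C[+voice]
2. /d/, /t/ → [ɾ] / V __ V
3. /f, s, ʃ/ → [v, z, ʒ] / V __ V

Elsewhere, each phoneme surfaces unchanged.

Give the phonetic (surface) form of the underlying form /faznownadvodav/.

[faːznoːwnaːdvoːɾaːv]

/f/ (word-initial): rule 3 targets it, but not between two vowels → unchanged [f].
/a/ meets the environment for rule 1 (before a voiced consonant) → [aː].
/z/ stays [z].
/n/ (between /z/ and /o/): no rule targets it → [n].
/o/ (between /n/ and /w/): before a voiced consonant, so rule 1 applies → [oː].
/w/ stays [w].
/n/ stays [n].
/a/ (between /n/ and /d/) occurs before a voiced consonant → [aː] by rule 1.
/d/ (between /a/ and /v/): rule 2 targets it, but not between two vowels → unchanged [d].
/v/ (between /d/ and /o/) is unaffected → [v].
/o/ — between /v/ and /d/, before a voiced consonant — surfaces as [oː] (rule 1).
/d/ (between /o/ and /a/): between two vowels, so rule 2 applies → [ɾ].
Rule 1 applies to /a/ (between /d/ and /v/: before a voiced consonant) → [aː].
/v/ (word-final) is unaffected → [v].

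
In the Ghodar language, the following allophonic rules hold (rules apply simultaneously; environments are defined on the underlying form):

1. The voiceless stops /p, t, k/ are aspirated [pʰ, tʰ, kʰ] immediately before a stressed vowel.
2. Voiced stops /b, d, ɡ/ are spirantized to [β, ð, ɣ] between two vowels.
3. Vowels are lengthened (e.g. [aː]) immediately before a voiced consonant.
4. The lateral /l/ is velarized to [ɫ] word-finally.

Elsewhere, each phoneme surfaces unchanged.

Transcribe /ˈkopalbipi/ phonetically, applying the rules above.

/k/ (word-initial): immediately before a stressed vowel, so rule 1 applies → [kʰ].
/o/ (between /k/ and /p/): rule 3 targets it, but not before a voiced consonant → unchanged [o].
/p/ — between /o/ and /a/; rule 1 does not apply here → [p].
/a/ (between /p/ and /l/): before a voiced consonant, so rule 3 applies → [aː].
/l/ (between /a/ and /b/) is in the target of rule 4 but the environment (word-finally) is not met → [l].
/b/ (between /l/ and /i/) fails the environment for rule 2, so it stays [b].
/i/ — between /b/ and /p/; rule 3 does not apply here → [i].
/p/ (between /i/ and /i/) fails the environment for rule 1, so it stays [p].
/i/ (word-final): rule 3 targets it, but not before a voiced consonant → unchanged [i].

[ˈkʰopaːlbipi]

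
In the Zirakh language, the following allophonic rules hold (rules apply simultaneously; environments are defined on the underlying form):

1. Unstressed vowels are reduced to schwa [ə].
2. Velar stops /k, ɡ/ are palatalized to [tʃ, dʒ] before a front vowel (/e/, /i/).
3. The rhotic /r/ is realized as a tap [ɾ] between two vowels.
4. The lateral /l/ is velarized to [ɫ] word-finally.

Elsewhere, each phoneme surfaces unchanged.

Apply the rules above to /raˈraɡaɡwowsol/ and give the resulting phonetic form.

/r/ (word-initial) fails the environment for rule 3, so it stays [r].
/a/ (between /r/ and /r/): in an unstressed syllable, so rule 1 applies → [ə].
Rule 3 applies to /r/ (between /a/ and /a/: between two vowels) → [ɾ].
/a/ — between /r/ and /ɡ/; rule 1 does not apply here → [a].
/ɡ/ (between /a/ and /a/) fails the environment for rule 2, so it stays [ɡ].
/a/ (between /ɡ/ and /ɡ/) occurs in an unstressed syllable → [ə] by rule 1.
/ɡ/ — between /a/ and /w/; rule 2 does not apply here → [ɡ].
Rule 1 applies to /o/ (between /w/ and /w/: in an unstressed syllable) → [ə].
/o/ — between /s/ and /l/, in an unstressed syllable — surfaces as [ə] (rule 1).
/l/ (word-final): word-finally, so rule 4 applies → [ɫ].

[rəˈɾaɡəɡwəwsəɫ]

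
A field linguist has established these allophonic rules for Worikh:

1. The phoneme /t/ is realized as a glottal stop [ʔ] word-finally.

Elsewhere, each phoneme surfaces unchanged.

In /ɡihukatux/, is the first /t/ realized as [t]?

/t/ (between /a/ and /u/) fails the environment for rule 1, so it stays [t].
The actual realization is [t], which matches [t].

Yes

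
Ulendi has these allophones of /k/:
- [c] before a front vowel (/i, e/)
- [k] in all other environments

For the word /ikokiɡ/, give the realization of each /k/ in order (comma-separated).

Occurrence 1 (position 2): no conditioning environment matches → elsewhere allophone [k].
Occurrence 2 (position 4): before a front vowel → [c].

[k], [c]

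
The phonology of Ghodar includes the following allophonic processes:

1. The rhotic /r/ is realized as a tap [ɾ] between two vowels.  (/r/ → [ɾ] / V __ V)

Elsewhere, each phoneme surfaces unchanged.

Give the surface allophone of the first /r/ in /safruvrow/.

/r/ (between /f/ and /u/) fails the environment for rule 1, so it stays [r].

[r]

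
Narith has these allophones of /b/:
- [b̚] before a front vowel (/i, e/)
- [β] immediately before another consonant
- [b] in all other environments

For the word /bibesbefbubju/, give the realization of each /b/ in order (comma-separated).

Occurrence 1 (position 1): before a front vowel (/i, e/) → [b̚].
Occurrence 2 (position 3): before a front vowel (/i, e/) → [b̚].
Occurrence 3 (position 6): before a front vowel (/i, e/) → [b̚].
Occurrence 4 (position 9): no conditioning environment matches → elsewhere allophone [b].
Occurrence 5 (position 11): immediately before another consonant → [β].

[b̚], [b̚], [b̚], [b], [β]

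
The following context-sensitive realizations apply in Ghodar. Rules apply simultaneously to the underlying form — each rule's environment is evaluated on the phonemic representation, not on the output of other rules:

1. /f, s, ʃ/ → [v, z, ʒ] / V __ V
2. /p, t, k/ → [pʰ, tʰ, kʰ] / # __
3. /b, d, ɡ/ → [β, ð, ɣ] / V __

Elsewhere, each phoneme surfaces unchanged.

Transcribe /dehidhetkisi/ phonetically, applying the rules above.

[dehiðhetkizi]

/d/ (word-initial) fails the environment for rule 3, so it stays [d].
/e/ (between /d/ and /h/): no rule targets it → [e].
/h/ stays [h].
/i/ (between /h/ and /d/): no rule targets it → [i].
/d/ — between /i/ and /h/, immediately after a vowel — surfaces as [ð] (rule 3).
/h/ — not in any rule's target class → [h].
/e/ (between /h/ and /t/) is unaffected → [e].
/t/ (between /e/ and /k/): rule 2 targets it, but not word-initially → unchanged [t].
/k/ — between /t/ and /i/; rule 2 does not apply here → [k].
/i/ (between /k/ and /s/) is unaffected → [i].
/s/ (between /i/ and /i/): between two vowels, so rule 1 applies → [z].
/i/ (word-final) is unaffected → [i].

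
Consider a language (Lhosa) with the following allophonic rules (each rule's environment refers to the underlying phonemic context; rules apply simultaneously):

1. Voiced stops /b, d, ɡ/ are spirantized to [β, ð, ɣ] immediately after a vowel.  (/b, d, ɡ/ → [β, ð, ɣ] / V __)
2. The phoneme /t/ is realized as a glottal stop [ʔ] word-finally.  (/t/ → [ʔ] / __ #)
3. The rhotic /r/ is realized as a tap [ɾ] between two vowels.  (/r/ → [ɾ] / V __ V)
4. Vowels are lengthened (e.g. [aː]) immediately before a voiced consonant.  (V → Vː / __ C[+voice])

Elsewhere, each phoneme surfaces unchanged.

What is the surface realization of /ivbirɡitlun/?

/i/ meets the environment for rule 4 (before a voiced consonant) → [iː].
/v/ (between /i/ and /b/) is unaffected → [v].
/b/ — between /v/ and /i/; rule 1 does not apply here → [b].
Rule 4 applies to /i/ (between /b/ and /r/: before a voiced consonant) → [iː].
/r/ — between /i/ and /ɡ/; rule 3 does not apply here → [r].
/ɡ/ (between /r/ and /i/) is in the target of rule 1 but the environment (immediately after a vowel) is not met → [ɡ].
/i/ (between /ɡ/ and /t/) fails the environment for rule 4, so it stays [i].
/t/ (between /i/ and /l/): rule 2 targets it, but not word-finally → unchanged [t].
/l/ (between /t/ and /u/) is unaffected → [l].
/u/ meets the environment for rule 4 (before a voiced consonant) → [uː].
/n/ (word-final): no rule targets it → [n].

[iːvbiːrɡitluːn]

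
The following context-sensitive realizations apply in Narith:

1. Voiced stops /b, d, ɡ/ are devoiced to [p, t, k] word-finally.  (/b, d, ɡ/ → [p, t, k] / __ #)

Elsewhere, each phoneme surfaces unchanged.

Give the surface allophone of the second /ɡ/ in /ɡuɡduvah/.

[ɡ]

/ɡ/ (between /u/ and /d/): rule 1 targets it, but not word-finally → unchanged [ɡ].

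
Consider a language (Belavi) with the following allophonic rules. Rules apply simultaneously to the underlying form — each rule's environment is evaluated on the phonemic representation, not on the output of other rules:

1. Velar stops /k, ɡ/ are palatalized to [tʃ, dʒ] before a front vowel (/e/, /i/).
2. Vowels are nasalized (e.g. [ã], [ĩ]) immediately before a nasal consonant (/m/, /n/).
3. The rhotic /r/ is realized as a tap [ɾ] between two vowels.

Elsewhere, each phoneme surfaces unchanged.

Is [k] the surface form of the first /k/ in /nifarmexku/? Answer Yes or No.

Yes

/k/ (between /x/ and /u/) is in the target of rule 1 but the environment (before a front vowel) is not met → [k].
The actual realization is [k], which matches [k].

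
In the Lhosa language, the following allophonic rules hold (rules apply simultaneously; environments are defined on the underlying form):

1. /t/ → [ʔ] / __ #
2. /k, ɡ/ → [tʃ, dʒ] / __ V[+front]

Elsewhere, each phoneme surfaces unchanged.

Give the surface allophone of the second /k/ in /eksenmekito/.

[tʃ]

/k/ meets the environment for rule 2 (before a front vowel) → [tʃ].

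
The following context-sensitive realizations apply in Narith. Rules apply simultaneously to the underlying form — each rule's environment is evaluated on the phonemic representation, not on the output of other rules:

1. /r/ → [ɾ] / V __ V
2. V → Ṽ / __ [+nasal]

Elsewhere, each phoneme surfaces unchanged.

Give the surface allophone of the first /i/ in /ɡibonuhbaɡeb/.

[i]

/i/ (between /ɡ/ and /b/) fails the environment for rule 2, so it stays [i].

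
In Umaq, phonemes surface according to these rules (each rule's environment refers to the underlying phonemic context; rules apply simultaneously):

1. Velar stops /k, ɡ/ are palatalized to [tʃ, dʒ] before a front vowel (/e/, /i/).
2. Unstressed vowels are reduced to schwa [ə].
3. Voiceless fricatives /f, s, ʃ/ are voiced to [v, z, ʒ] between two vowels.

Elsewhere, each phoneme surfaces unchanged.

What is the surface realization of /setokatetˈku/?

[sətəkətətˈku]

/s/ — word-initial; rule 3 does not apply here → [s].
Rule 2 applies to /e/ (between /s/ and /t/: in an unstressed syllable) → [ə].
/t/ (between /e/ and /o/): no rule targets it → [t].
/o/ — between /t/ and /k/, in an unstressed syllable — surfaces as [ə] (rule 2).
/k/ (between /o/ and /a/) is in the target of rule 1 but the environment (before a front vowel) is not met → [k].
Rule 2 applies to /a/ (between /k/ and /t/: in an unstressed syllable) → [ə].
/t/ (between /a/ and /e/): no rule targets it → [t].
Rule 2 applies to /e/ (between /t/ and /t/: in an unstressed syllable) → [ə].
/t/ stays [t].
/k/ (between /t/ and /u/) fails the environment for rule 1, so it stays [k].
/u/ (word-final) is in the target of rule 2 but the environment (in an unstressed syllable) is not met → [u].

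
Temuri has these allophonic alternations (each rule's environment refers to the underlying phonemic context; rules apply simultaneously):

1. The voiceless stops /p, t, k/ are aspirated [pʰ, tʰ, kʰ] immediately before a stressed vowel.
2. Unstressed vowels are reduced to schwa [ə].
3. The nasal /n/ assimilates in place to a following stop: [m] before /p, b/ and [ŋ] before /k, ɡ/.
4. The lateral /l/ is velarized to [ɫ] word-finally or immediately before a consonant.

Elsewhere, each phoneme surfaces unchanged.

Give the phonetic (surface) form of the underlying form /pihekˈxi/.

[pəhəkˈxi]

/p/ (word-initial) is in the target of rule 1 but the environment (immediately before a stressed vowel) is not met → [p].
Rule 2 applies to /i/ (between /p/ and /h/: in an unstressed syllable) → [ə].
/h/ (between /i/ and /e/): no rule targets it → [h].
Rule 2 applies to /e/ (between /h/ and /k/: in an unstressed syllable) → [ə].
/k/ — between /e/ and /x/; rule 1 does not apply here → [k].
/x/ (between /k/ and /i/): no rule targets it → [x].
/i/ (word-final) is in the target of rule 2 but the environment (in an unstressed syllable) is not met → [i].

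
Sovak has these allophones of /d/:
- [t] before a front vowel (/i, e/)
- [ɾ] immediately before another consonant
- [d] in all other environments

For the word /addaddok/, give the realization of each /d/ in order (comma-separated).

[ɾ], [d], [ɾ], [d]

Occurrence 1 (position 2): immediately before another consonant → [ɾ].
Occurrence 2 (position 3): no conditioning environment matches → elsewhere allophone [d].
Occurrence 3 (position 5): immediately before another consonant → [ɾ].
Occurrence 4 (position 6): no conditioning environment matches → elsewhere allophone [d].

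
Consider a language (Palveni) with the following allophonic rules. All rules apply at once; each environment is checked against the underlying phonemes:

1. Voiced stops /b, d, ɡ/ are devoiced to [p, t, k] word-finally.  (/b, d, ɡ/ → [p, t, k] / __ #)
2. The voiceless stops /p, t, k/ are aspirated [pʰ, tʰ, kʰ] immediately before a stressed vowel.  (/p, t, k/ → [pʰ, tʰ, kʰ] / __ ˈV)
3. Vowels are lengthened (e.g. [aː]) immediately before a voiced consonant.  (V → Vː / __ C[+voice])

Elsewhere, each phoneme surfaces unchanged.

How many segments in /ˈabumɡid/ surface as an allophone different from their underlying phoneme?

4

Segments that undergo a rule: /a/ → [aː] (rule 3); /u/ → [uː] (rule 3); /i/ → [iː] (rule 3); /d/ → [t] (rule 1).
All other segments surface unchanged.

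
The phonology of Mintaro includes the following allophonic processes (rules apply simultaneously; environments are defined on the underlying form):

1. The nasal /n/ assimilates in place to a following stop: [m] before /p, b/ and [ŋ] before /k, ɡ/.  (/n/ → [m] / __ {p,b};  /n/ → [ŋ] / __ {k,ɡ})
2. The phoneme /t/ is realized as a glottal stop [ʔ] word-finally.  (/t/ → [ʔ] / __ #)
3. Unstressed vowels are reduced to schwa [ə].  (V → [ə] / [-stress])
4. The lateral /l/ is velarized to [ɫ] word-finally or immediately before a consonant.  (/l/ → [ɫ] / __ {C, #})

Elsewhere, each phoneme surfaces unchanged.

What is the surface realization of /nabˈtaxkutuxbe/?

/n/ (word-initial): rule 1 targets it, but not before a labial or velar stop → unchanged [n].
/a/ (between /n/ and /b/): in an unstressed syllable, so rule 3 applies → [ə].
/t/ (between /b/ and /a/) fails the environment for rule 2, so it stays [t].
/a/ (between /t/ and /x/) is in the target of rule 3 but the environment (in an unstressed syllable) is not met → [a].
/u/ meets the environment for rule 3 (in an unstressed syllable) → [ə].
/t/ (between /u/ and /u/) is in the target of rule 2 but the environment (word-finally) is not met → [t].
/u/ meets the environment for rule 3 (in an unstressed syllable) → [ə].
/e/ meets the environment for rule 3 (in an unstressed syllable) → [ə].

[nəbˈtaxkətəxbə]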